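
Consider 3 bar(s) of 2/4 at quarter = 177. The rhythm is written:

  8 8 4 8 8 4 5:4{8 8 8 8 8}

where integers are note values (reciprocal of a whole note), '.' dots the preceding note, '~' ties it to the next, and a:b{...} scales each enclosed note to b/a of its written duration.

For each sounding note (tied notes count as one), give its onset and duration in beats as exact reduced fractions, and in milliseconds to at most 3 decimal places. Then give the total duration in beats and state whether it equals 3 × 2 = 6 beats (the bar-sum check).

1) 0.0ms=0b +169.492ms=1/2b
2) 169.492ms=1/2b +169.492ms=1/2b
3) 338.983ms=1b +338.983ms=1b
4) 677.966ms=2b +169.492ms=1/2b
5) 847.458ms=5/2b +169.492ms=1/2b
6) 1016.949ms=3b +338.983ms=1b
7) 1355.932ms=4b +135.593ms=2/5b
8) 1491.525ms=22/5b +135.593ms=2/5b
9) 1627.119ms=24/5b +135.593ms=2/5b
10) 1762.712ms=26/5b +135.593ms=2/5b
11) 1898.305ms=28/5b +135.593ms=2/5b
Σ=6b of 6 (177bpm 2/4) — PASS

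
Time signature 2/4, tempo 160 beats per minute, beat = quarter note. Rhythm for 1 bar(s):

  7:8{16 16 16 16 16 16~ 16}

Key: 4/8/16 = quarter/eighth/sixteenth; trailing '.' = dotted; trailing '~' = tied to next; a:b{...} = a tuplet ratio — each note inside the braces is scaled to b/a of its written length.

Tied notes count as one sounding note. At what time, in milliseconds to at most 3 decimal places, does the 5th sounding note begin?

note 5 onset = 8/7b = 428.571ms

1. 0.0ms @ 0 + 107.143ms (2/7)
2. 107.143ms @ 2/7 + 107.143ms (2/7)
3. 214.286ms @ 4/7 + 107.143ms (2/7)
4. 321.429ms @ 6/7 + 107.143ms (2/7)
5. 428.571ms @ 8/7 + 107.143ms (2/7)
6. 535.714ms @ 10/7 + 214.286ms (4/7)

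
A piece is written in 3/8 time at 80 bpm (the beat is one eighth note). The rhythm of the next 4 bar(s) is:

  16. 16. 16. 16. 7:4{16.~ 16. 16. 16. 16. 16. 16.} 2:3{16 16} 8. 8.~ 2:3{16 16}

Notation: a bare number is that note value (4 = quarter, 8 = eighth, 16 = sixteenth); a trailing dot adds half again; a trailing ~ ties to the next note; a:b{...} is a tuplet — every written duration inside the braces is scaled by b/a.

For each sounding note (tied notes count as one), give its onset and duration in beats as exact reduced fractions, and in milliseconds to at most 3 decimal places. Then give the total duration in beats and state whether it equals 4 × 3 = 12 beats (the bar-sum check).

1) 0.0ms=0b +562.5ms=3/4b
2) 562.5ms=3/4b +562.5ms=3/4b
3) 1125.0ms=3/2b +562.5ms=3/4b
4) 1687.5ms=9/4b +562.5ms=3/4b
5) 2250.0ms=3b +642.857ms=6/7b
6) 2892.857ms=27/7b +321.429ms=3/7b
7) 3214.286ms=30/7b +321.429ms=3/7b
8) 3535.714ms=33/7b +321.429ms=3/7b
9) 3857.143ms=36/7b +321.429ms=3/7b
10) 4178.571ms=39/7b +321.429ms=3/7b
11) 4500.0ms=6b +562.5ms=3/4b
12) 5062.5ms=27/4b +562.5ms=3/4b
13) 5625.0ms=15/2b +1125.0ms=3/2b
14) 6750.0ms=9b +1687.5ms=9/4b
15) 8437.5ms=45/4b +562.5ms=3/4b
Σ=12b of 12 (80bpm 3/8) — PASS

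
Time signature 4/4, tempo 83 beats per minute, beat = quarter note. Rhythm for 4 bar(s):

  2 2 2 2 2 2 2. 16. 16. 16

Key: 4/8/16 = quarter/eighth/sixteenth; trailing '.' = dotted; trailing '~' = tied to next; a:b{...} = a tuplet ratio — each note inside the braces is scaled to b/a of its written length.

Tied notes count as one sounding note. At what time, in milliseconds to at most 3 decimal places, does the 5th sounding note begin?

note 5 onset = 8b = 5783.133ms

1. 0.0ms @ 0 + 1445.783ms (2)
2. 1445.783ms @ 2 + 1445.783ms (2)
3. 2891.566ms @ 4 + 1445.783ms (2)
4. 4337.349ms @ 6 + 1445.783ms (2)
5. 5783.133ms @ 8 + 1445.783ms (2)
6. 7228.916ms @ 10 + 1445.783ms (2)
7. 8674.699ms @ 12 + 2168.675ms (3)
8. 10843.373ms @ 15 + 271.084ms (3/8)
9. 11114.458ms @ 123/8 + 271.084ms (3/8)
10. 11385.542ms @ 63/4 + 180.723ms (1/4)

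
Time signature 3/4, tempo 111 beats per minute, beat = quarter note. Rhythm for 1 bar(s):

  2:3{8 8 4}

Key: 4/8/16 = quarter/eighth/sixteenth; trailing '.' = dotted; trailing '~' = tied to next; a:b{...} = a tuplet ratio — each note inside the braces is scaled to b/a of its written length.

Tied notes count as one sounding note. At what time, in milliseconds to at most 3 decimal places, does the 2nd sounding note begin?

note 2 onset = 3/4b = 405.405ms

1. 0.0ms @ 0 + 405.405ms (3/4)
2. 405.405ms @ 3/4 + 405.405ms (3/4)
3. 810.811ms @ 3/2 + 810.811ms (3/2)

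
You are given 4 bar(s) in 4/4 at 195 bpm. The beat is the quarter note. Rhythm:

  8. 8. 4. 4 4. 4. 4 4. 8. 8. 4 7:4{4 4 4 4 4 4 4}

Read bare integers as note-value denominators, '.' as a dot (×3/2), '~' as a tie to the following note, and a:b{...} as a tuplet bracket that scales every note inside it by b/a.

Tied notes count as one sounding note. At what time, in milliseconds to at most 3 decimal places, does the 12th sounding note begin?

note 12 onset = 12b = 3692.308ms

1. 0.0ms @ 0 + 230.769ms (3/4)
2. 230.769ms @ 3/4 + 230.769ms (3/4)
3. 461.538ms @ 3/2 + 461.538ms (3/2)
4. 923.077ms @ 3 + 307.692ms (1)
5. 1230.769ms @ 4 + 461.538ms (3/2)
6. 1692.308ms @ 11/2 + 461.538ms (3/2)
7. 2153.846ms @ 7 + 307.692ms (1)
8. 2461.538ms @ 8 + 461.538ms (3/2)
9. 2923.077ms @ 19/2 + 230.769ms (3/4)
10. 3153.846ms @ 41/4 + 230.769ms (3/4)
11. 3384.615ms @ 11 + 307.692ms (1)
12. 3692.308ms @ 12 + 175.824ms (4/7)
13. 3868.132ms @ 88/7 + 175.824ms (4/7)
14. 4043.956ms @ 92/7 + 175.824ms (4/7)
15. 4219.78ms @ 96/7 + 175.824ms (4/7)
16. 4395.604ms @ 100/7 + 175.824ms (4/7)
17. 4571.429ms @ 104/7 + 175.824ms (4/7)
18. 4747.253ms @ 108/7 + 175.824ms (4/7)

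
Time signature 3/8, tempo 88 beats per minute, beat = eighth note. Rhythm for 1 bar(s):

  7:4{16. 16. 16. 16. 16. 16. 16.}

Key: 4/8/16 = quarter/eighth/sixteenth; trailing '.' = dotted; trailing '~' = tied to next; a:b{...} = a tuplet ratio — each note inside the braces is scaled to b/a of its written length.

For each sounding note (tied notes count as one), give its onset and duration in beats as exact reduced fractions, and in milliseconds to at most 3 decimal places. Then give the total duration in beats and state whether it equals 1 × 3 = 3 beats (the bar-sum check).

1) 0.0ms=0b +292.208ms=3/7b
2) 292.208ms=3/7b +292.208ms=3/7b
3) 584.416ms=6/7b +292.208ms=3/7b
4) 876.623ms=9/7b +292.208ms=3/7b
5) 1168.831ms=12/7b +292.208ms=3/7b
6) 1461.039ms=15/7b +292.208ms=3/7b
7) 1753.247ms=18/7b +292.208ms=3/7b
Σ=3b of 3 (88bpm 3/8) — PASS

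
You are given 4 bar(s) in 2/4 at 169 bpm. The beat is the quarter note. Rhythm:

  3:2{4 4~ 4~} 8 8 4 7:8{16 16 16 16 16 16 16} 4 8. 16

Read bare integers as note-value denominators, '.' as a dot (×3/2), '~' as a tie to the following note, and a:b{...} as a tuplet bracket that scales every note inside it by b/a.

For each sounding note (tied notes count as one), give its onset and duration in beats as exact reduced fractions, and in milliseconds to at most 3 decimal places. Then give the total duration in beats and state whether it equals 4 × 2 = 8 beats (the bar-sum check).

1) 0.0ms=0b +236.686ms=2/3b
2) 236.686ms=2/3b +650.888ms=11/6b
3) 887.574ms=5/2b +177.515ms=1/2b
4) 1065.089ms=3b +355.03ms=1b
5) 1420.118ms=4b +101.437ms=2/7b
6) 1521.555ms=30/7b +101.437ms=2/7b
7) 1622.992ms=32/7b +101.437ms=2/7b
8) 1724.429ms=34/7b +101.437ms=2/7b
9) 1825.866ms=36/7b +101.437ms=2/7b
10) 1927.303ms=38/7b +101.437ms=2/7b
11) 2028.74ms=40/7b +101.437ms=2/7b
12) 2130.178ms=6b +355.03ms=1b
13) 2485.207ms=7b +266.272ms=3/4b
14) 2751.479ms=31/4b +88.757ms=1/4b
Σ=8b of 8 (169bpm 2/4) — PASS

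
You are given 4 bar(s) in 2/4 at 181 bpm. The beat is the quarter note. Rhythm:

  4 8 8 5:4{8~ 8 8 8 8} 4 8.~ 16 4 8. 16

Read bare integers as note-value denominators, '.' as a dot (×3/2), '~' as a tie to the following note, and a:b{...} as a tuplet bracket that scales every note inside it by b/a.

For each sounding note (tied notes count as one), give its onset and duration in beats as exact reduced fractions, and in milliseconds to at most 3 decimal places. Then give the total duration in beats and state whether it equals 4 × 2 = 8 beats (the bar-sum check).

1) 0.0ms=0b +331.492ms=1b
2) 331.492ms=1b +165.746ms=1/2b
3) 497.238ms=3/2b +165.746ms=1/2b
4) 662.983ms=2b +265.193ms=4/5b
5) 928.177ms=14/5b +132.597ms=2/5b
6) 1060.773ms=16/5b +132.597ms=2/5b
7) 1193.37ms=18/5b +132.597ms=2/5b
8) 1325.967ms=4b +331.492ms=1b
9) 1657.459ms=5b +331.492ms=1b
10) 1988.95ms=6b +331.492ms=1b
11) 2320.442ms=7b +248.619ms=3/4b
12) 2569.061ms=31/4b +82.873ms=1/4b
Σ=8b of 8 (181bpm 2/4) — PASS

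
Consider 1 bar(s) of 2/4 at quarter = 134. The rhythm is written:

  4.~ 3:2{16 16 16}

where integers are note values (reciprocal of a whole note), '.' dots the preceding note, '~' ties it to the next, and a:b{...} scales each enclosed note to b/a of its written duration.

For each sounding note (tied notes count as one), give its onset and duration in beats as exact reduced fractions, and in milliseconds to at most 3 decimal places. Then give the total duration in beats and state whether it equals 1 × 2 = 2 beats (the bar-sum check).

1) 0.0ms=0b +746.269ms=5/3b
2) 746.269ms=5/3b +74.627ms=1/6b
3) 820.896ms=11/6b +74.627ms=1/6b
Σ=2b of 2 (134bpm 2/4) — PASS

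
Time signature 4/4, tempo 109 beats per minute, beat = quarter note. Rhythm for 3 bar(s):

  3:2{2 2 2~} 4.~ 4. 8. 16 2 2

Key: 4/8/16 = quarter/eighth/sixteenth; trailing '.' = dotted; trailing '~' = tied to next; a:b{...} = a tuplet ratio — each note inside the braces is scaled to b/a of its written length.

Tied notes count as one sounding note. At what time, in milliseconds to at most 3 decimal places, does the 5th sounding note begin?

note 5 onset = 31/4b = 4266.055ms

1. 0.0ms @ 0 + 733.945ms (4/3)
2. 733.945ms @ 4/3 + 733.945ms (4/3)
3. 1467.89ms @ 8/3 + 2385.321ms (13/3)
4. 3853.211ms @ 7 + 412.844ms (3/4)
5. 4266.055ms @ 31/4 + 137.615ms (1/4)
6. 4403.67ms @ 8 + 1100.917ms (2)
7. 5504.587ms @ 10 + 1100.917ms (2)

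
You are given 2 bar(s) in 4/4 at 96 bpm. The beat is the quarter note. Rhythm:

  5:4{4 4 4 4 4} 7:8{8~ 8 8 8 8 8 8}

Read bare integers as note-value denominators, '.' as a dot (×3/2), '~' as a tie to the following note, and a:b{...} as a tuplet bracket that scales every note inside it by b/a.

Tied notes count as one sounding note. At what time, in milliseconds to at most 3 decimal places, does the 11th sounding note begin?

1. 0.0ms @ 0 + 500.0ms (4/5)
2. 500.0ms @ 4/5 + 500.0ms (4/5)
3. 1000.0ms @ 8/5 + 500.0ms (4/5)
4. 1500.0ms @ 12/5 + 500.0ms (4/5)
5. 2000.0ms @ 16/5 + 500.0ms (4/5)
6. 2500.0ms @ 4 + 714.286ms (8/7)
7. 3214.286ms @ 36/7 + 357.143ms (4/7)
8. 3571.429ms @ 40/7 + 357.143ms (4/7)
9. 3928.571ms @ 44/7 + 357.143ms (4/7)
10. 4285.714ms @ 48/7 + 357.143ms (4/7)
11. 4642.857ms @ 52/7 + 357.143ms (4/7)

note 11 onset = 52/7b = 4642.857ms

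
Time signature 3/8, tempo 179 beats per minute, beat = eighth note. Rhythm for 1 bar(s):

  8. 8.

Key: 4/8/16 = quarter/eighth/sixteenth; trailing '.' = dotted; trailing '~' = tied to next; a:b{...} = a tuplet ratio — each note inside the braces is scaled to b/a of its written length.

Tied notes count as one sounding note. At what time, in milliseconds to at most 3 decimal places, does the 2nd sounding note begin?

1. 0.0ms @ 0 + 502.793ms (3/2)
2. 502.793ms @ 3/2 + 502.793ms (3/2)

note 2 onset = 3/2b = 502.793ms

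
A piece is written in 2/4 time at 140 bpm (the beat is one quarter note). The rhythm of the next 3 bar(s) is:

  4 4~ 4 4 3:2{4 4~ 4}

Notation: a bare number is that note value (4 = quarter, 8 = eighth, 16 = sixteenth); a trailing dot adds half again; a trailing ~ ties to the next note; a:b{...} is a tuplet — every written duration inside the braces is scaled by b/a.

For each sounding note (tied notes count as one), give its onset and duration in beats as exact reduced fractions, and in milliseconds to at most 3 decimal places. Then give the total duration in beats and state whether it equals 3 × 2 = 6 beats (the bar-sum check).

1) 0.0ms=0b +428.571ms=1b
2) 428.571ms=1b +857.143ms=2b
3) 1285.714ms=3b +428.571ms=1b
4) 1714.286ms=4b +285.714ms=2/3b
5) 2000.0ms=14/3b +571.429ms=4/3b
Σ=6b of 6 (140bpm 2/4) — PASS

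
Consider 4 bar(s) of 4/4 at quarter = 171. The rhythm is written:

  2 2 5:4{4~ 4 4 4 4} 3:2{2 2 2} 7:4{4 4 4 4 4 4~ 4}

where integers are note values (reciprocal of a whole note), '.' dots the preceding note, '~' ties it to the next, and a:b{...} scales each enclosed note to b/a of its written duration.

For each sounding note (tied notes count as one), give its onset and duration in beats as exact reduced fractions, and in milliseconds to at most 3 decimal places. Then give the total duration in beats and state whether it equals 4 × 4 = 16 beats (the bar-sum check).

1) 0.0ms=0b +701.754ms=2b
2) 701.754ms=2b +701.754ms=2b
3) 1403.509ms=4b +561.404ms=8/5b
4) 1964.912ms=28/5b +280.702ms=4/5b
5) 2245.614ms=32/5b +280.702ms=4/5b
6) 2526.316ms=36/5b +280.702ms=4/5b
7) 2807.018ms=8b +467.836ms=4/3b
8) 3274.854ms=28/3b +467.836ms=4/3b
9) 3742.69ms=32/3b +467.836ms=4/3b
10) 4210.526ms=12b +200.501ms=4/7b
11) 4411.028ms=88/7b +200.501ms=4/7b
12) 4611.529ms=92/7b +200.501ms=4/7b
13) 4812.03ms=96/7b +200.501ms=4/7b
14) 5012.531ms=100/7b +200.501ms=4/7b
15) 5213.033ms=104/7b +401.003ms=8/7b
Σ=16b of 16 (171bpm 4/4) — PASS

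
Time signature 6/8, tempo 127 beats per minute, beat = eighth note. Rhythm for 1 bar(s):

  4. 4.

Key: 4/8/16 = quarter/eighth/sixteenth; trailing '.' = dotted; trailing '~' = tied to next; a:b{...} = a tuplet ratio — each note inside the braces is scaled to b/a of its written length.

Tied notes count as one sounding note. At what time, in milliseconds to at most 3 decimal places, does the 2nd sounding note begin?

1. 0.0ms @ 0 + 1417.323ms (3)
2. 1417.323ms @ 3 + 1417.323ms (3)

note 2 onset = 3b = 1417.323ms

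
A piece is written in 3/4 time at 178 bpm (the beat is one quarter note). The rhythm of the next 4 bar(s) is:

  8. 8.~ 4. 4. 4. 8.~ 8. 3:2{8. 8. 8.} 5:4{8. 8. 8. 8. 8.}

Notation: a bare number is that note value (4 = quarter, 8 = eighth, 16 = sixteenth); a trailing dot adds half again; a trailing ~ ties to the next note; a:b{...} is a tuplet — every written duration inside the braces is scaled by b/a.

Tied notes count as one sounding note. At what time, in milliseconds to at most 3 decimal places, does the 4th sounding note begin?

1. 0.0ms @ 0 + 252.809ms (3/4)
2. 252.809ms @ 3/4 + 758.427ms (9/4)
3. 1011.236ms @ 3 + 505.618ms (3/2)
4. 1516.854ms @ 9/2 + 505.618ms (3/2)
5. 2022.472ms @ 6 + 505.618ms (3/2)
6. 2528.09ms @ 15/2 + 168.539ms (1/2)
7. 2696.629ms @ 8 + 168.539ms (1/2)
8. 2865.169ms @ 17/2 + 168.539ms (1/2)
9. 3033.708ms @ 9 + 202.247ms (3/5)
10. 3235.955ms @ 48/5 + 202.247ms (3/5)
11. 3438.202ms @ 51/5 + 202.247ms (3/5)
12. 3640.449ms @ 54/5 + 202.247ms (3/5)
13. 3842.697ms @ 57/5 + 202.247ms (3/5)

note 4 onset = 9/2b = 1516.854ms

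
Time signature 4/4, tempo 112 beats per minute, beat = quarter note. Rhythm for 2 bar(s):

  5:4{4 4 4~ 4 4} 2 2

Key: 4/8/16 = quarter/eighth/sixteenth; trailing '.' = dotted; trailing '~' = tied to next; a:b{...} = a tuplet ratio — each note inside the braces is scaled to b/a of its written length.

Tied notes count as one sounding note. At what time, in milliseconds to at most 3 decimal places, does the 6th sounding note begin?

1. 0.0ms @ 0 + 428.571ms (4/5)
2. 428.571ms @ 4/5 + 428.571ms (4/5)
3. 857.143ms @ 8/5 + 857.143ms (8/5)
4. 1714.286ms @ 16/5 + 428.571ms (4/5)
5. 2142.857ms @ 4 + 1071.429ms (2)
6. 3214.286ms @ 6 + 1071.429ms (2)

note 6 onset = 6b = 3214.286ms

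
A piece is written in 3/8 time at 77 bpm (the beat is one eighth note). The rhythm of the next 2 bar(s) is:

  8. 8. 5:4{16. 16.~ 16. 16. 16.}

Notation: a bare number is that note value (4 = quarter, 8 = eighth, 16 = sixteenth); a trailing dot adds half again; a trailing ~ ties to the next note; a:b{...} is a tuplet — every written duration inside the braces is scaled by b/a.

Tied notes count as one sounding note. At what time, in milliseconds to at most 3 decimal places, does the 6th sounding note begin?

1. 0.0ms @ 0 + 1168.831ms (3/2)
2. 1168.831ms @ 3/2 + 1168.831ms (3/2)
3. 2337.662ms @ 3 + 467.532ms (3/5)
4. 2805.195ms @ 18/5 + 935.065ms (6/5)
5. 3740.26ms @ 24/5 + 467.532ms (3/5)
6. 4207.792ms @ 27/5 + 467.532ms (3/5)

note 6 onset = 27/5b = 4207.792ms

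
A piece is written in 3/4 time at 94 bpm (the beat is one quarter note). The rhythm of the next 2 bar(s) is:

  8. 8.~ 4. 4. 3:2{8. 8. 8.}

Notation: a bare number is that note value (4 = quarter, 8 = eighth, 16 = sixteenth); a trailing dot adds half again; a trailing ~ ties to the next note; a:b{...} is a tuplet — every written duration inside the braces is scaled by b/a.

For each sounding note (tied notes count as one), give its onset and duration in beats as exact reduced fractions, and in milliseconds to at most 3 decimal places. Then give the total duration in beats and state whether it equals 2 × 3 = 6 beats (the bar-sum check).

1) 0.0ms=0b +478.723ms=3/4b
2) 478.723ms=3/4b +1436.17ms=9/4b
3) 1914.894ms=3b +957.447ms=3/2b
4) 2872.34ms=9/2b +319.149ms=1/2b
5) 3191.489ms=5b +319.149ms=1/2b
6) 3510.638ms=11/2b +319.149ms=1/2b
Σ=6b of 6 (94bpm 3/4) — PASS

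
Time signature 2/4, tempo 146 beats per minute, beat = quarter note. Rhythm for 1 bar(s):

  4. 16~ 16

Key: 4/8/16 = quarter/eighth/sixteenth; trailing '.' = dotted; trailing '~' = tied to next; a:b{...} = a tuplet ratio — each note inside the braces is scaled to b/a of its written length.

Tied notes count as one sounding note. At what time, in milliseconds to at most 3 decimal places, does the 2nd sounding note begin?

1. 0.0ms @ 0 + 616.438ms (3/2)
2. 616.438ms @ 3/2 + 205.479ms (1/2)

note 2 onset = 3/2b = 616.438ms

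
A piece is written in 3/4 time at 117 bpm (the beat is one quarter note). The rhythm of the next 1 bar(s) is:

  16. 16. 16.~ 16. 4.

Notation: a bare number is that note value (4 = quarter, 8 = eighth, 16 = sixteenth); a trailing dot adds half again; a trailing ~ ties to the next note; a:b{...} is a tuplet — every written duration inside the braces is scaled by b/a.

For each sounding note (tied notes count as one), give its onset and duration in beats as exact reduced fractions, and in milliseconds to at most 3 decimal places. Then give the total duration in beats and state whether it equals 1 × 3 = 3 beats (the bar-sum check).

1) 0.0ms=0b +192.308ms=3/8b
2) 192.308ms=3/8b +192.308ms=3/8b
3) 384.615ms=3/4b +384.615ms=3/4b
4) 769.231ms=3/2b +769.231ms=3/2b
Σ=3b of 3 (117bpm 3/4) — PASS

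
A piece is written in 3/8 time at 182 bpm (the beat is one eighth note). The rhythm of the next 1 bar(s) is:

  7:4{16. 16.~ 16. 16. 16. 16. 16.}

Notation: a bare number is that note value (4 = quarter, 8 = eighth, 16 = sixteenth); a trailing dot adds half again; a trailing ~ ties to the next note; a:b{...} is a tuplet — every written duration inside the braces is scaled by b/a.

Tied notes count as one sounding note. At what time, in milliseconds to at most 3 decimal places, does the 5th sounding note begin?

note 5 onset = 15/7b = 706.436ms

1. 0.0ms @ 0 + 141.287ms (3/7)
2. 141.287ms @ 3/7 + 282.575ms (6/7)
3. 423.862ms @ 9/7 + 141.287ms (3/7)
4. 565.149ms @ 12/7 + 141.287ms (3/7)
5. 706.436ms @ 15/7 + 141.287ms (3/7)
6. 847.724ms @ 18/7 + 141.287ms (3/7)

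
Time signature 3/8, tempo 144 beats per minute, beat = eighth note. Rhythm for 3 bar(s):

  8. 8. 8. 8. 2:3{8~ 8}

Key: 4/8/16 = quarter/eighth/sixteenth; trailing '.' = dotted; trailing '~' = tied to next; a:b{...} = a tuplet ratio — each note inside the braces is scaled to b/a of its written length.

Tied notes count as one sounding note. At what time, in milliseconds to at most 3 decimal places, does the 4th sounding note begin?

note 4 onset = 9/2b = 1875.0ms

1. 0.0ms @ 0 + 625.0ms (3/2)
2. 625.0ms @ 3/2 + 625.0ms (3/2)
3. 1250.0ms @ 3 + 625.0ms (3/2)
4. 1875.0ms @ 9/2 + 625.0ms (3/2)
5. 2500.0ms @ 6 + 1250.0ms (3)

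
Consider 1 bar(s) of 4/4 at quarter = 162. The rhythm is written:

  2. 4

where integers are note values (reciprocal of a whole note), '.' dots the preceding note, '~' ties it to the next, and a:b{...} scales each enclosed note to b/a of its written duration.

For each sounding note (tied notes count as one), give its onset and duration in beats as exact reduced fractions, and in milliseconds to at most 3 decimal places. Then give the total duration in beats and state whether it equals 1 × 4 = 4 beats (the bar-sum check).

1) 0.0ms=0b +1111.111ms=3b
2) 1111.111ms=3b +370.37ms=1b
Σ=4b of 4 (162bpm 4/4) — PASS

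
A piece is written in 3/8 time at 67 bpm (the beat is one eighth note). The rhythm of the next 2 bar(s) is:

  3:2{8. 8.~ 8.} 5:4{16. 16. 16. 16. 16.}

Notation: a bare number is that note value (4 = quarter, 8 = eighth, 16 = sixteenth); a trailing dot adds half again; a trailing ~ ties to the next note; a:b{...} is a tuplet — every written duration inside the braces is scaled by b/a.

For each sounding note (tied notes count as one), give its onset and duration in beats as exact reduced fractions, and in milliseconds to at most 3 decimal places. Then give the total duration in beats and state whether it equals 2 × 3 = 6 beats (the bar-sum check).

1) 0.0ms=0b +895.522ms=1b
2) 895.522ms=1b +1791.045ms=2b
3) 2686.567ms=3b +537.313ms=3/5b
4) 3223.881ms=18/5b +537.313ms=3/5b
5) 3761.194ms=21/5b +537.313ms=3/5b
6) 4298.507ms=24/5b +537.313ms=3/5b
7) 4835.821ms=27/5b +537.313ms=3/5b
Σ=6b of 6 (67bpm 3/8) — PASS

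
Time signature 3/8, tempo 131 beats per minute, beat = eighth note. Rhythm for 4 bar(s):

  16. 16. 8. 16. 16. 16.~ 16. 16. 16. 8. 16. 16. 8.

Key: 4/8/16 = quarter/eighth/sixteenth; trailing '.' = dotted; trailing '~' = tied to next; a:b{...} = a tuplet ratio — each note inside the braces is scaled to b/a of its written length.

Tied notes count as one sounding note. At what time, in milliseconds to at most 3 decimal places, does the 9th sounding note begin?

note 9 onset = 15/2b = 3435.115ms

1. 0.0ms @ 0 + 343.511ms (3/4)
2. 343.511ms @ 3/4 + 343.511ms (3/4)
3. 687.023ms @ 3/2 + 687.023ms (3/2)
4. 1374.046ms @ 3 + 343.511ms (3/4)
5. 1717.557ms @ 15/4 + 343.511ms (3/4)
6. 2061.069ms @ 9/2 + 687.023ms (3/2)
7. 2748.092ms @ 6 + 343.511ms (3/4)
8. 3091.603ms @ 27/4 + 343.511ms (3/4)
9. 3435.115ms @ 15/2 + 687.023ms (3/2)
10. 4122.137ms @ 9 + 343.511ms (3/4)
11. 4465.649ms @ 39/4 + 343.511ms (3/4)
12. 4809.16ms @ 21/2 + 687.023ms (3/2)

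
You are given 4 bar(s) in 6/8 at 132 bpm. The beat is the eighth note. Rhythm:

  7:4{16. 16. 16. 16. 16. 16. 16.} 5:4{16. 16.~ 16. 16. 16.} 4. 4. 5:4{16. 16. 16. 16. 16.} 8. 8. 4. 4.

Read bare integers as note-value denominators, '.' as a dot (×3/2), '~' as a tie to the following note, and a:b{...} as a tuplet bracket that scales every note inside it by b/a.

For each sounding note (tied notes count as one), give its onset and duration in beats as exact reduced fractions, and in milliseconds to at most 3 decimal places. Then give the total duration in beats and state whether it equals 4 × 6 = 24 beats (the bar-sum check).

1) 0.0ms=0b +194.805ms=3/7b
2) 194.805ms=3/7b +194.805ms=3/7b
3) 389.61ms=6/7b +194.805ms=3/7b
4) 584.416ms=9/7b +194.805ms=3/7b
5) 779.221ms=12/7b +194.805ms=3/7b
6) 974.026ms=15/7b +194.805ms=3/7b
7) 1168.831ms=18/7b +194.805ms=3/7b
8) 1363.636ms=3b +272.727ms=3/5b
9) 1636.364ms=18/5b +545.455ms=6/5b
10) 2181.818ms=24/5b +272.727ms=3/5b
11) 2454.545ms=27/5b +272.727ms=3/5b
12) 2727.273ms=6b +1363.636ms=3b
13) 4090.909ms=9b +1363.636ms=3b
14) 5454.545ms=12b +272.727ms=3/5b
15) 5727.273ms=63/5b +272.727ms=3/5b
16) 6000.0ms=66/5b +272.727ms=3/5b
17) 6272.727ms=69/5b +272.727ms=3/5b
18) 6545.455ms=72/5b +272.727ms=3/5b
19) 6818.182ms=15b +681.818ms=3/2b
20) 7500.0ms=33/2b +681.818ms=3/2b
21) 8181.818ms=18b +1363.636ms=3b
22) 9545.455ms=21b +1363.636ms=3b
Σ=24b of 24 (132bpm 6/8) — PASS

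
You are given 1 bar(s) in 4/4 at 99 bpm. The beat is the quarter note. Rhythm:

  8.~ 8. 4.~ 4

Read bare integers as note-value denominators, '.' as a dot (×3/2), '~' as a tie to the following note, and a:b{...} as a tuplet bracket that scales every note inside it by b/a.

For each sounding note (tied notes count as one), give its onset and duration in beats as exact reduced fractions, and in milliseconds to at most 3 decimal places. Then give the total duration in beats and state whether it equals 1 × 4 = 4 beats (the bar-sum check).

1) 0.0ms=0b +909.091ms=3/2b
2) 909.091ms=3/2b +1515.152ms=5/2b
Σ=4b of 4 (99bpm 4/4) — PASS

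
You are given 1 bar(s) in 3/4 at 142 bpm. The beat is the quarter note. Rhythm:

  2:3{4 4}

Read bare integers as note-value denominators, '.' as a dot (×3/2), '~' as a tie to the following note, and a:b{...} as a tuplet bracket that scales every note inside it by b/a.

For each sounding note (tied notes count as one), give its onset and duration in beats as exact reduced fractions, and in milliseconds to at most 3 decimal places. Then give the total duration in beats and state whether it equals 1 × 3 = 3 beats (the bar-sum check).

1) 0.0ms=0b +633.803ms=3/2b
2) 633.803ms=3/2b +633.803ms=3/2b
Σ=3b of 3 (142bpm 3/4) — PASS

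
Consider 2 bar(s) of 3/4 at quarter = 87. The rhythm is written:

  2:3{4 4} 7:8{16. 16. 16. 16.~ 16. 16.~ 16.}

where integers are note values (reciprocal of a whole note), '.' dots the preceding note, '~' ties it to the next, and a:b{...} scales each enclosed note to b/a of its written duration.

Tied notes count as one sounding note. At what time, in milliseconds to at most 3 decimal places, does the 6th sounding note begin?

1. 0.0ms @ 0 + 1034.483ms (3/2)
2. 1034.483ms @ 3/2 + 1034.483ms (3/2)
3. 2068.966ms @ 3 + 295.567ms (3/7)
4. 2364.532ms @ 24/7 + 295.567ms (3/7)
5. 2660.099ms @ 27/7 + 295.567ms (3/7)
6. 2955.665ms @ 30/7 + 591.133ms (6/7)
7. 3546.798ms @ 36/7 + 591.133ms (6/7)

note 6 onset = 30/7b = 2955.665ms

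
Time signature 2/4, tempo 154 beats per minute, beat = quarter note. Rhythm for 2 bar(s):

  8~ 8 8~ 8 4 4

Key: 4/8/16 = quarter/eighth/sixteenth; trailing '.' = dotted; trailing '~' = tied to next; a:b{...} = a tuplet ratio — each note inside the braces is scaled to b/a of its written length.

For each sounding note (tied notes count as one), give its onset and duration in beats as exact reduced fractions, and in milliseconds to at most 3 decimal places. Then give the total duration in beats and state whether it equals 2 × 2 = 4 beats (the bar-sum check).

1) 0.0ms=0b +389.61ms=1b
2) 389.61ms=1b +389.61ms=1b
3) 779.221ms=2b +389.61ms=1b
4) 1168.831ms=3b +389.61ms=1b
Σ=4b of 4 (154bpm 2/4) — PASS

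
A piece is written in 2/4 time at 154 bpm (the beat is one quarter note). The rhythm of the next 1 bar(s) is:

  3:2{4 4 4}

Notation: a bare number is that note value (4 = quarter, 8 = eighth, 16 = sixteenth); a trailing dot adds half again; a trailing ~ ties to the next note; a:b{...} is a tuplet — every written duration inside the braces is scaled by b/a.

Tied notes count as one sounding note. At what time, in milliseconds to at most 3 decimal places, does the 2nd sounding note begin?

note 2 onset = 2/3b = 259.74ms

1. 0.0ms @ 0 + 259.74ms (2/3)
2. 259.74ms @ 2/3 + 259.74ms (2/3)
3. 519.481ms @ 4/3 + 259.74ms (2/3)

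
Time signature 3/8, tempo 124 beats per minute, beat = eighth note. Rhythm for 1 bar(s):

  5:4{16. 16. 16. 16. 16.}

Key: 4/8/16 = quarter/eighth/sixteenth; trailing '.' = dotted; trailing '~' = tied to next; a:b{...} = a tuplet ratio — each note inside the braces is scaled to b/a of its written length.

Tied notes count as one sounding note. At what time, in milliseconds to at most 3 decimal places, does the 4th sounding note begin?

1. 0.0ms @ 0 + 290.323ms (3/5)
2. 290.323ms @ 3/5 + 290.323ms (3/5)
3. 580.645ms @ 6/5 + 290.323ms (3/5)
4. 870.968ms @ 9/5 + 290.323ms (3/5)
5. 1161.29ms @ 12/5 + 290.323ms (3/5)

note 4 onset = 9/5b = 870.968ms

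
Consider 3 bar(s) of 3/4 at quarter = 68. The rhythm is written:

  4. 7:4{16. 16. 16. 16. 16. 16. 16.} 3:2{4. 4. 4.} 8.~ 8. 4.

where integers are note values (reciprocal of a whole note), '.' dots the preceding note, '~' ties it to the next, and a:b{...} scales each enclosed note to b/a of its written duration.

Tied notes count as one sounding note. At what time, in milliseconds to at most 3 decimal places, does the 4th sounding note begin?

1. 0.0ms @ 0 + 1323.529ms (3/2)
2. 1323.529ms @ 3/2 + 189.076ms (3/14)
3. 1512.605ms @ 12/7 + 189.076ms (3/14)
4. 1701.681ms @ 27/14 + 189.076ms (3/14)
5. 1890.756ms @ 15/7 + 189.076ms (3/14)
6. 2079.832ms @ 33/14 + 189.076ms (3/14)
7. 2268.908ms @ 18/7 + 189.076ms (3/14)
8. 2457.983ms @ 39/14 + 189.076ms (3/14)
9. 2647.059ms @ 3 + 882.353ms (1)
10. 3529.412ms @ 4 + 882.353ms (1)
11. 4411.765ms @ 5 + 882.353ms (1)
12. 5294.118ms @ 6 + 1323.529ms (3/2)
13. 6617.647ms @ 15/2 + 1323.529ms (3/2)

note 4 onset = 27/14b = 1701.681ms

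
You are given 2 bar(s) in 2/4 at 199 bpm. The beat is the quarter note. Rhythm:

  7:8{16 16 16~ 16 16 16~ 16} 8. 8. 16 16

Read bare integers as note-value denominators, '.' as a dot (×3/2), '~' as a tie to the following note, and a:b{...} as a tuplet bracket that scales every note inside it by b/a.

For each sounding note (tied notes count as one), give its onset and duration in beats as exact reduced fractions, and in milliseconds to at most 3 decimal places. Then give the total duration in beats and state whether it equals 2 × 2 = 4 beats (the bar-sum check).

1) 0.0ms=0b +86.145ms=2/7b
2) 86.145ms=2/7b +86.145ms=2/7b
3) 172.29ms=4/7b +172.29ms=4/7b
4) 344.58ms=8/7b +86.145ms=2/7b
5) 430.725ms=10/7b +172.29ms=4/7b
6) 603.015ms=2b +226.131ms=3/4b
7) 829.146ms=11/4b +226.131ms=3/4b
8) 1055.276ms=7/2b +75.377ms=1/4b
9) 1130.653ms=15/4b +75.377ms=1/4b
Σ=4b of 4 (199bpm 2/4) — PASS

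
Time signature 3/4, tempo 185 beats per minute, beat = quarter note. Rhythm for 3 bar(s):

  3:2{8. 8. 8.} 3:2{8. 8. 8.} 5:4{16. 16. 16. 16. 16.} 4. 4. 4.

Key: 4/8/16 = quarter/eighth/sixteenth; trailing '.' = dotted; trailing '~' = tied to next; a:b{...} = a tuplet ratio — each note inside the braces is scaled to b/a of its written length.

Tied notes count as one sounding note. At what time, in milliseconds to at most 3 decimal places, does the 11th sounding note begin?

note 11 onset = 21/5b = 1362.162ms

1. 0.0ms @ 0 + 162.162ms (1/2)
2. 162.162ms @ 1/2 + 162.162ms (1/2)
3. 324.324ms @ 1 + 162.162ms (1/2)
4. 486.486ms @ 3/2 + 162.162ms (1/2)
5. 648.649ms @ 2 + 162.162ms (1/2)
6. 810.811ms @ 5/2 + 162.162ms (1/2)
7. 972.973ms @ 3 + 97.297ms (3/10)
8. 1070.27ms @ 33/10 + 97.297ms (3/10)
9. 1167.568ms @ 18/5 + 97.297ms (3/10)
10. 1264.865ms @ 39/10 + 97.297ms (3/10)
11. 1362.162ms @ 21/5 + 97.297ms (3/10)
12. 1459.459ms @ 9/2 + 486.486ms (3/2)
13. 1945.946ms @ 6 + 486.486ms (3/2)
14. 2432.432ms @ 15/2 + 486.486ms (3/2)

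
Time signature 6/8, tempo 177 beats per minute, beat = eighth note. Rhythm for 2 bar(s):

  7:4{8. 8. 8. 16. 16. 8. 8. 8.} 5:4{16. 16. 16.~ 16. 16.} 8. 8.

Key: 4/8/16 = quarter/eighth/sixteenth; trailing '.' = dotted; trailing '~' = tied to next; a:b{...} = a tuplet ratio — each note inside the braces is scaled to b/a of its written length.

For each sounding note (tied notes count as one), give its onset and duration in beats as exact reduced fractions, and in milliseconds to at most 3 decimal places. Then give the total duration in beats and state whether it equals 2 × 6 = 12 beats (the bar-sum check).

1) 0.0ms=0b +290.557ms=6/7b
2) 290.557ms=6/7b +290.557ms=6/7b
3) 581.114ms=12/7b +290.557ms=6/7b
4) 871.671ms=18/7b +145.278ms=3/7b
5) 1016.949ms=3b +145.278ms=3/7b
6) 1162.228ms=24/7b +290.557ms=6/7b
7) 1452.785ms=30/7b +290.557ms=6/7b
8) 1743.341ms=36/7b +290.557ms=6/7b
9) 2033.898ms=6b +203.39ms=3/5b
10) 2237.288ms=33/5b +203.39ms=3/5b
11) 2440.678ms=36/5b +406.78ms=6/5b
12) 2847.458ms=42/5b +203.39ms=3/5b
13) 3050.847ms=9b +508.475ms=3/2b
14) 3559.322ms=21/2b +508.475ms=3/2b
Σ=12b of 12 (177bpm 6/8) — PASS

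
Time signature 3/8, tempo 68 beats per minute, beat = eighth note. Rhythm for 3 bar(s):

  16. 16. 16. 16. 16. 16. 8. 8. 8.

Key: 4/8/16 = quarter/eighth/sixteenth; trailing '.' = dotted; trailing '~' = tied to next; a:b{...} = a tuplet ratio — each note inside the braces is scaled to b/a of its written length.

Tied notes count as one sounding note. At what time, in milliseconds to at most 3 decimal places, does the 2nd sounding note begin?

1. 0.0ms @ 0 + 661.765ms (3/4)
2. 661.765ms @ 3/4 + 661.765ms (3/4)
3. 1323.529ms @ 3/2 + 661.765ms (3/4)
4. 1985.294ms @ 9/4 + 661.765ms (3/4)
5. 2647.059ms @ 3 + 661.765ms (3/4)
6. 3308.824ms @ 15/4 + 661.765ms (3/4)
7. 3970.588ms @ 9/2 + 1323.529ms (3/2)
8. 5294.118ms @ 6 + 1323.529ms (3/2)
9. 6617.647ms @ 15/2 + 1323.529ms (3/2)

note 2 onset = 3/4b = 661.765ms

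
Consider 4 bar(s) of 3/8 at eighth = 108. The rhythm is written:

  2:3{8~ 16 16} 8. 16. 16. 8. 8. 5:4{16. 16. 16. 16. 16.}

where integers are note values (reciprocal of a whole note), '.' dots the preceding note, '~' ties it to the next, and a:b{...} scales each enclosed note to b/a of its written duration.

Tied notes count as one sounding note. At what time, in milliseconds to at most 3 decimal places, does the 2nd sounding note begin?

note 2 onset = 9/4b = 1250.0ms

1. 0.0ms @ 0 + 1250.0ms (9/4)
2. 1250.0ms @ 9/4 + 416.667ms (3/4)
3. 1666.667ms @ 3 + 833.333ms (3/2)
4. 2500.0ms @ 9/2 + 416.667ms (3/4)
5. 2916.667ms @ 21/4 + 416.667ms (3/4)
6. 3333.333ms @ 6 + 833.333ms (3/2)
7. 4166.667ms @ 15/2 + 833.333ms (3/2)
8. 5000.0ms @ 9 + 333.333ms (3/5)
9. 5333.333ms @ 48/5 + 333.333ms (3/5)
10. 5666.667ms @ 51/5 + 333.333ms (3/5)
11. 6000.0ms @ 54/5 + 333.333ms (3/5)
12. 6333.333ms @ 57/5 + 333.333ms (3/5)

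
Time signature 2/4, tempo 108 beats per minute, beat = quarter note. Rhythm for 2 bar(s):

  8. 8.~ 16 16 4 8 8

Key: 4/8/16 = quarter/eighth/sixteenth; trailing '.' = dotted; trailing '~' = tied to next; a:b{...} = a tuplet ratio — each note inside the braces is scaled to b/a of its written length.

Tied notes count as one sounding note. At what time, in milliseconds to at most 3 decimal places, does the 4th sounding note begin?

note 4 onset = 2b = 1111.111ms

1. 0.0ms @ 0 + 416.667ms (3/4)
2. 416.667ms @ 3/4 + 555.556ms (1)
3. 972.222ms @ 7/4 + 138.889ms (1/4)
4. 1111.111ms @ 2 + 555.556ms (1)
5. 1666.667ms @ 3 + 277.778ms (1/2)
6. 1944.444ms @ 7/2 + 277.778ms (1/2)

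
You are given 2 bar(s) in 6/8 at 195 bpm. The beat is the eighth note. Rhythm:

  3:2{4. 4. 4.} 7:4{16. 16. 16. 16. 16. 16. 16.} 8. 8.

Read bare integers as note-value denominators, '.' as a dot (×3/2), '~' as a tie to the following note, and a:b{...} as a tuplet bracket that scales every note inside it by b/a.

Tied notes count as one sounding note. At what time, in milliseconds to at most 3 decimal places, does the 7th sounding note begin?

note 7 onset = 51/7b = 2241.758ms

1. 0.0ms @ 0 + 615.385ms (2)
2. 615.385ms @ 2 + 615.385ms (2)
3. 1230.769ms @ 4 + 615.385ms (2)
4. 1846.154ms @ 6 + 131.868ms (3/7)
5. 1978.022ms @ 45/7 + 131.868ms (3/7)
6. 2109.89ms @ 48/7 + 131.868ms (3/7)
7. 2241.758ms @ 51/7 + 131.868ms (3/7)
8. 2373.626ms @ 54/7 + 131.868ms (3/7)
9. 2505.495ms @ 57/7 + 131.868ms (3/7)
10. 2637.363ms @ 60/7 + 131.868ms (3/7)
11. 2769.231ms @ 9 + 461.538ms (3/2)
12. 3230.769ms @ 21/2 + 461.538ms (3/2)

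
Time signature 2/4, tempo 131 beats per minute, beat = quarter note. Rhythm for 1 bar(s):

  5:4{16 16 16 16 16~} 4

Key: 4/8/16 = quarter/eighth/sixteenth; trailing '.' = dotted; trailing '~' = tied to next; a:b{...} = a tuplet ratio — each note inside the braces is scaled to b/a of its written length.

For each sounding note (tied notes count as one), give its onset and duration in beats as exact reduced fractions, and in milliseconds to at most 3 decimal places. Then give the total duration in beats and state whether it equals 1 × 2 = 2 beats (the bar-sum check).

1) 0.0ms=0b +91.603ms=1/5b
2) 91.603ms=1/5b +91.603ms=1/5b
3) 183.206ms=2/5b +91.603ms=1/5b
4) 274.809ms=3/5b +91.603ms=1/5b
5) 366.412ms=4/5b +549.618ms=6/5b
Σ=2b of 2 (131bpm 2/4) — PASS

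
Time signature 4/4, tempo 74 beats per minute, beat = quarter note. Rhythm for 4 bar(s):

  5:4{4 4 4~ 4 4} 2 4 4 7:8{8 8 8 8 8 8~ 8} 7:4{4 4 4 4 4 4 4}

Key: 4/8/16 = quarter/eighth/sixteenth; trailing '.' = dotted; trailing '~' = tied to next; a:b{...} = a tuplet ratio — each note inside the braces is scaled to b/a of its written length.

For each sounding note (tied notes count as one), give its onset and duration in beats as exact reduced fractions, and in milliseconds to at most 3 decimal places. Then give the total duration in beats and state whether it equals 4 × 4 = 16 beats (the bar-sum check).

1) 0.0ms=0b +648.649ms=4/5b
2) 648.649ms=4/5b +648.649ms=4/5b
3) 1297.297ms=8/5b +1297.297ms=8/5b
4) 2594.595ms=16/5b +648.649ms=4/5b
5) 3243.243ms=4b +1621.622ms=2b
6) 4864.865ms=6b +810.811ms=1b
7) 5675.676ms=7b +810.811ms=1b
8) 6486.486ms=8b +463.32ms=4/7b
9) 6949.807ms=60/7b +463.32ms=4/7b
10) 7413.127ms=64/7b +463.32ms=4/7b
11) 7876.448ms=68/7b +463.32ms=4/7b
12) 8339.768ms=72/7b +463.32ms=4/7b
13) 8803.089ms=76/7b +926.641ms=8/7b
14) 9729.73ms=12b +463.32ms=4/7b
15) 10193.05ms=88/7b +463.32ms=4/7b
16) 10656.371ms=92/7b +463.32ms=4/7b
17) 11119.691ms=96/7b +463.32ms=4/7b
18) 11583.012ms=100/7b +463.32ms=4/7b
19) 12046.332ms=104/7b +463.32ms=4/7b
20) 12509.653ms=108/7b +463.32ms=4/7b
Σ=16b of 16 (74bpm 4/4) — PASS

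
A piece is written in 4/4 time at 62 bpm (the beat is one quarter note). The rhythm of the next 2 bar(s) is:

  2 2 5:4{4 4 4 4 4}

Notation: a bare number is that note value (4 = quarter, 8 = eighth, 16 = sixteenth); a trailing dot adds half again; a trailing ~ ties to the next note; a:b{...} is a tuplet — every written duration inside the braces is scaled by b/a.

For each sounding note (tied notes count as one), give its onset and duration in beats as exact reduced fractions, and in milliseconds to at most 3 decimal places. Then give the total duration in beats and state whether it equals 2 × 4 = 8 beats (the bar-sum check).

1) 0.0ms=0b +1935.484ms=2b
2) 1935.484ms=2b +1935.484ms=2b
3) 3870.968ms=4b +774.194ms=4/5b
4) 4645.161ms=24/5b +774.194ms=4/5b
5) 5419.355ms=28/5b +774.194ms=4/5b
6) 6193.548ms=32/5b +774.194ms=4/5b
7) 6967.742ms=36/5b +774.194ms=4/5b
Σ=8b of 8 (62bpm 4/4) — PASS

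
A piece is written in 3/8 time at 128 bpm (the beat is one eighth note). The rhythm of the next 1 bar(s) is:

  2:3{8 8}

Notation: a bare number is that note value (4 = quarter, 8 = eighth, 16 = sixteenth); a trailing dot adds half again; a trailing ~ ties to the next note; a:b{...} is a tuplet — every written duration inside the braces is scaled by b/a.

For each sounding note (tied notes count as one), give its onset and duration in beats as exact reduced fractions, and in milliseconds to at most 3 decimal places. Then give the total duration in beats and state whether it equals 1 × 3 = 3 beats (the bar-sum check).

1) 0.0ms=0b +703.125ms=3/2b
2) 703.125ms=3/2b +703.125ms=3/2b
Σ=3b of 3 (128bpm 3/8) — PASS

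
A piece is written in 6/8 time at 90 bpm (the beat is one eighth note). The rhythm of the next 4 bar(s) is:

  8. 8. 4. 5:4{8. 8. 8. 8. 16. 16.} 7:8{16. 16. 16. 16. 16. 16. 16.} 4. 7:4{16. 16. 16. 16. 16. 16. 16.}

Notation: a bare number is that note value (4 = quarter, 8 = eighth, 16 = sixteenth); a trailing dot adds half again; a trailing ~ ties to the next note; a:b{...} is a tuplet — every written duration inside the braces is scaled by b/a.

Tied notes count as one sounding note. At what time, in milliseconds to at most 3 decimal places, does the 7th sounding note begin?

1. 0.0ms @ 0 + 1000.0ms (3/2)
2. 1000.0ms @ 3/2 + 1000.0ms (3/2)
3. 2000.0ms @ 3 + 2000.0ms (3)
4. 4000.0ms @ 6 + 800.0ms (6/5)
5. 4800.0ms @ 36/5 + 800.0ms (6/5)
6. 5600.0ms @ 42/5 + 800.0ms (6/5)
7. 6400.0ms @ 48/5 + 800.0ms (6/5)
8. 7200.0ms @ 54/5 + 400.0ms (3/5)
9. 7600.0ms @ 57/5 + 400.0ms (3/5)
10. 8000.0ms @ 12 + 571.429ms (6/7)
11. 8571.429ms @ 90/7 + 571.429ms (6/7)
12. 9142.857ms @ 96/7 + 571.429ms (6/7)
13. 9714.286ms @ 102/7 + 571.429ms (6/7)
14. 10285.714ms @ 108/7 + 571.429ms (6/7)
15. 10857.143ms @ 114/7 + 571.429ms (6/7)
16. 11428.571ms @ 120/7 + 571.429ms (6/7)
17. 12000.0ms @ 18 + 2000.0ms (3)
18. 14000.0ms @ 21 + 285.714ms (3/7)
19. 14285.714ms @ 150/7 + 285.714ms (3/7)
20. 14571.429ms @ 153/7 + 285.714ms (3/7)
21. 14857.143ms @ 156/7 + 285.714ms (3/7)
22. 15142.857ms @ 159/7 + 285.714ms (3/7)
23. 15428.571ms @ 162/7 + 285.714ms (3/7)
24. 15714.286ms @ 165/7 + 285.714ms (3/7)

note 7 onset = 48/5b = 6400.0ms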